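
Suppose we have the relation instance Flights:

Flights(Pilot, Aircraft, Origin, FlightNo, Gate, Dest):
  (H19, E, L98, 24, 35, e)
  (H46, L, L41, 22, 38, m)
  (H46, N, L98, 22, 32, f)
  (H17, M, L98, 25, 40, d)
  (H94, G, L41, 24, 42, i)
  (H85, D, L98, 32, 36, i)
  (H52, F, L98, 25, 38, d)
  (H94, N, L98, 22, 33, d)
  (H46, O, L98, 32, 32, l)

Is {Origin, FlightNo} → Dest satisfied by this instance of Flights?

(Origin=L98, FlightNo=24): 1 row → Dest = e ✓
(Origin=L41, FlightNo=22): 1 row → Dest = m ✓
(Origin=L98, FlightNo=22): 2 rows → Dest takes values {f, d} — violation
(Origin=L98, FlightNo=25): 2 rows → Dest = d, d ✓
(Origin=L41, FlightNo=24): 1 row → Dest = i ✓
(Origin=L98, FlightNo=32): 2 rows → Dest takes values {i, l} — violation
Two rows agree on {Origin, FlightNo} but differ on Dest, so {Origin, FlightNo} → Dest does not hold.

No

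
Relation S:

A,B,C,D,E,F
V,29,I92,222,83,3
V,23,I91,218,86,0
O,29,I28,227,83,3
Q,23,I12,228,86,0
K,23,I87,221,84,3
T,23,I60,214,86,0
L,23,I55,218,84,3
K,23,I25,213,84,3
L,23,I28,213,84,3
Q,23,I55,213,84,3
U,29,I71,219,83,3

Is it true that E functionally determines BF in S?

E=83: 3 rows → {B,F} = (29, 3), (29, 3), (29, 3) ✓
E=86: 3 rows → {B,F} = (23, 0), (23, 0), (23, 0) ✓
E=84: 5 rows → {B,F} = (23, 3), (23, 3), (23, 3), (23, 3), (23, 3) ✓
Every E value is associated with a single BF value, so E -> BF holds.

Yes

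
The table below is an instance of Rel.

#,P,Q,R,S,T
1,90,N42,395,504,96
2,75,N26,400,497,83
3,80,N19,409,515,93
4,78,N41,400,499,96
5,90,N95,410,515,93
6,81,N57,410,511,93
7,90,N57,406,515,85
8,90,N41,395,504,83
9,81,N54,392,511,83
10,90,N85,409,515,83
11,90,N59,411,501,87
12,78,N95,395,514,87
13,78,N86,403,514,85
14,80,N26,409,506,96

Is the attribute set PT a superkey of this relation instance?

Rows 8 and 10 have the same PT value (P=90, T=83) but are distinct tuples, so PT does not determine every attribute — not a superkey.

No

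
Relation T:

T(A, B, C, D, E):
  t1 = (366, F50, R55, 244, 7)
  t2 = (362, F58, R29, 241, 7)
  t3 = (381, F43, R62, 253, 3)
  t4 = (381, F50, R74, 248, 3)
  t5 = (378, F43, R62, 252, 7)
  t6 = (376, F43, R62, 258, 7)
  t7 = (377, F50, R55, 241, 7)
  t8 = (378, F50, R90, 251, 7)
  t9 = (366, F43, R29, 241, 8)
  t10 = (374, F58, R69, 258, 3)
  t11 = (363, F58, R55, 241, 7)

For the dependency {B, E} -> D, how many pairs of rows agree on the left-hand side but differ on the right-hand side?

(B=F50, E=7): violating pairs (1,7), (1,8), (7,8) — 3 pairs.
(B=F58, E=7): all 2 rows agree on D — 0 pairs.
(B=F43, E=7): violating pairs (5,6) — 1 pair.

4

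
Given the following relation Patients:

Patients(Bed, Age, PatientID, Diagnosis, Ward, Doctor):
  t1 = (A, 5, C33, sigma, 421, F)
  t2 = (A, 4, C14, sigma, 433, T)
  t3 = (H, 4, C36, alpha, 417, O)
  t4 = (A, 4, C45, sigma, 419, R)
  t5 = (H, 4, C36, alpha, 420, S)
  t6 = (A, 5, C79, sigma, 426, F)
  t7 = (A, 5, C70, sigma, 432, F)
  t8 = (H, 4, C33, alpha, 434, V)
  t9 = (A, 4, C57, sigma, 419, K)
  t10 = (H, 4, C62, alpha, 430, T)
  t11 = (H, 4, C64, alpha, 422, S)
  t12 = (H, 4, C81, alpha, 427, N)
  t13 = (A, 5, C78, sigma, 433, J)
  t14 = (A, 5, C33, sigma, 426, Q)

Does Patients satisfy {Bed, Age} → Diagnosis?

(Bed=A, Age=5): rows 1, 6, 7, 13, 14 → Diagnosis = sigma, sigma, sigma, sigma, sigma ✓
(Bed=A, Age=4): rows 2, 4, 9 → Diagnosis = sigma, sigma, sigma ✓
(Bed=H, Age=4): rows 3, 5, 8, 10, 11, 12 → Diagnosis = alpha, alpha, alpha, alpha, alpha, alpha ✓
Every {Bed, Age} value is associated with a single Diagnosis value, so {Bed, Age} → Diagnosis holds.

Yes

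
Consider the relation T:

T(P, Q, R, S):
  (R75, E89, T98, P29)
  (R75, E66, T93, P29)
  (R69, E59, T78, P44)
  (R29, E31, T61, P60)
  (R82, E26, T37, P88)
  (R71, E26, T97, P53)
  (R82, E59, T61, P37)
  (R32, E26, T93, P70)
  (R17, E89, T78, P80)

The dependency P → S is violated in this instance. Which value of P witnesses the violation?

P=R75: 2 rows → S = P29, P29 ✓
P=R69: 1 row → S = P44 ✓
P=R29: 1 row → S = P60 ✓
P=R82: 2 rows → S takes values {P88, P37} — violation
P=R71: 1 row → S = P53 ✓
P=R32: 1 row → S = P70 ✓
P=R17: 1 row → S = P80 ✓
The only P value with inconsistent S is P=R82.

R82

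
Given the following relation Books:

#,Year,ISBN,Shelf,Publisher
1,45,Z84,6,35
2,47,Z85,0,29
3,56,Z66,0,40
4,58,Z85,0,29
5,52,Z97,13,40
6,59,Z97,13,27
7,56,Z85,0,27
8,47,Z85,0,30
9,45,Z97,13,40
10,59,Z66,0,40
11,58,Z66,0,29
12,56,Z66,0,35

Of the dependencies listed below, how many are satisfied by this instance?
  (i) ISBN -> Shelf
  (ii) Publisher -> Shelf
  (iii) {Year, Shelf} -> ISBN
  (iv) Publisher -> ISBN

(i) ISBN -> Shelf: every LHS value maps to a single RHS value — holds.
(ii) Publisher -> Shelf: Publisher=35: rows 1, 12 → Shelf takes values {6, 0} — violation; Publisher=40: rows 3, 5, 9, 10 → Shelf takes values {0, 13} — violation; Publisher=27: rows 6, 7 → Shelf takes values {13, 0} — violation — fails.
(iii) {Year, Shelf} -> ISBN: (Year=56, Shelf=0): rows 3, 7, 12 → ISBN takes values {Z66, Z85} — violation; (Year=58, Shelf=0): rows 4, 11 → ISBN takes values {Z85, Z66} — violation — fails.
(iv) Publisher -> ISBN: Publisher=35: rows 1, 12 → ISBN takes values {Z84, Z66} — violation; Publisher=29: rows 2, 4, 11 → ISBN takes values {Z85, Z66} — violation; Publisher=40: rows 3, 5, 9, 10 → ISBN takes values {Z66, Z97} — violation; Publisher=27: rows 6, 7 → ISBN takes values {Z97, Z85} — violation — fails.
1 of the 4 dependencies holds.

1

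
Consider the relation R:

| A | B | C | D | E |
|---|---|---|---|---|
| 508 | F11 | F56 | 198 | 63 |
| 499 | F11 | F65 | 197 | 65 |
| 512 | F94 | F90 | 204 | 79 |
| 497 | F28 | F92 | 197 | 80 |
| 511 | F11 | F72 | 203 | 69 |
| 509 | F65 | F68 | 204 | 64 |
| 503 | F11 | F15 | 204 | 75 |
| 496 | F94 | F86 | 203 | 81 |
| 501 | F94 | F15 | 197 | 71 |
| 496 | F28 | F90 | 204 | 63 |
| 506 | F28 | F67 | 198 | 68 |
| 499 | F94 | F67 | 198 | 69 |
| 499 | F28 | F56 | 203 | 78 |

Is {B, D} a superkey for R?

All 13 rows have distinct {B, D} values, so {B, D} → (all attributes) holds and {B, D} is a superkey.

Yes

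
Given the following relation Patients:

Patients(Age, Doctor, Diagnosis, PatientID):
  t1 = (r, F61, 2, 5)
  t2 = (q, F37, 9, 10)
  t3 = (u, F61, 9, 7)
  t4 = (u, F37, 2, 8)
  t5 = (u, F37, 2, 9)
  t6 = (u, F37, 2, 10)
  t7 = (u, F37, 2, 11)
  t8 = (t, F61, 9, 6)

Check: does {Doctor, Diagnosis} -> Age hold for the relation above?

No

(Doctor=F61, Diagnosis=2): row 1 → Age = r ✓
(Doctor=F37, Diagnosis=9): row 2 → Age = q ✓
(Doctor=F61, Diagnosis=9): rows 3, 8 → Age takes values {u, t} — violation
(Doctor=F37, Diagnosis=2): rows 4, 5, 6, 7 → Age = u, u, u, u ✓
Two rows agree on {Doctor, Diagnosis} but differ on Age, so {Doctor, Diagnosis} -> Age does not hold.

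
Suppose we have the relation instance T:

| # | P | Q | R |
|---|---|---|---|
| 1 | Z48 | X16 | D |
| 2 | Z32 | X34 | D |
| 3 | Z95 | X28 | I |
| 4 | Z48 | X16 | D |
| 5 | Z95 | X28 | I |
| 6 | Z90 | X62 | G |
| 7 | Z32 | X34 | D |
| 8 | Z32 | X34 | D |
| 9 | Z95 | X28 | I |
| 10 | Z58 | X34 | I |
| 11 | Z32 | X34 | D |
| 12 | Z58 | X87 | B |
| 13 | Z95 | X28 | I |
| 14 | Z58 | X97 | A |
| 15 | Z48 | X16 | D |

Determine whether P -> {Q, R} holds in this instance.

P=Z48: rows 1, 4, 15 → {Q,R} = (X16, D), (X16, D), (X16, D) ✓
P=Z32: rows 2, 7, 8, 11 → {Q,R} = (X34, D), (X34, D), (X34, D), (X34, D) ✓
P=Z95: rows 3, 5, 9, 13 → {Q,R} = (X28, I), (X28, I), (X28, I), (X28, I) ✓
P=Z90: row 6 → {Q,R} = (X62, G) ✓
P=Z58: rows 10, 12, 14 → {Q,R} takes values {(X34, I), (X87, B), (X97, A)} — violation
Two rows agree on P but differ on {Q, R}, so P -> {Q, R} does not hold.

No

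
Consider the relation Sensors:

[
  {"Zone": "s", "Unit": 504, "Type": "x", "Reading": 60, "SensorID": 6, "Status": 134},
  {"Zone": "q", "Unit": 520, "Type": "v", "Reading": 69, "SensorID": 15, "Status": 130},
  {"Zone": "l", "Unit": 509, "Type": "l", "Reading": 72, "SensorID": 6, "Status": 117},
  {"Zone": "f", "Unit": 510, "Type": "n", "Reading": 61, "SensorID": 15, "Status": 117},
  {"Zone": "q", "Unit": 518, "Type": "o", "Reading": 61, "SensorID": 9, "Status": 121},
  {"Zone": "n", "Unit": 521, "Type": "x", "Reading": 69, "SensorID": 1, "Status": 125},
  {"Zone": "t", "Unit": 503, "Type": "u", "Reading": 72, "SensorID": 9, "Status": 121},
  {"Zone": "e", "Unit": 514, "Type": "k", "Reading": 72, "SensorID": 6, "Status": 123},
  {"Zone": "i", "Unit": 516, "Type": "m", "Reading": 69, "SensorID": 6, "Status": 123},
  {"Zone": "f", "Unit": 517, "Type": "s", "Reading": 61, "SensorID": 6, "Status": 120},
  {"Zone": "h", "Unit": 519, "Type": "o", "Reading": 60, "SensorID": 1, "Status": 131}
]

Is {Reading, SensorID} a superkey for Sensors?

No

Two distinct rows share (Reading=72, SensorID=6), so {Reading, SensorID} does not determine every attribute — not a superkey.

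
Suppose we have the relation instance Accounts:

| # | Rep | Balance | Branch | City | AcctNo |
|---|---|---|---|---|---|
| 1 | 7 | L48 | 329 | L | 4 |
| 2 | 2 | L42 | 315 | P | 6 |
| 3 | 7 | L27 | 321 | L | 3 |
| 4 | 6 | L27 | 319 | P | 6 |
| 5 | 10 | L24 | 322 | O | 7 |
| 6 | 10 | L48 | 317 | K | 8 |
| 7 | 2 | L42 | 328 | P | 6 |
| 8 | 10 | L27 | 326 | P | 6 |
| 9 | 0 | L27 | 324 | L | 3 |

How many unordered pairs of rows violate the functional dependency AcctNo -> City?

AcctNo=6: all 4 rows agree on City — 0 pairs.
AcctNo=3: all 2 rows agree on City — 0 pairs.

0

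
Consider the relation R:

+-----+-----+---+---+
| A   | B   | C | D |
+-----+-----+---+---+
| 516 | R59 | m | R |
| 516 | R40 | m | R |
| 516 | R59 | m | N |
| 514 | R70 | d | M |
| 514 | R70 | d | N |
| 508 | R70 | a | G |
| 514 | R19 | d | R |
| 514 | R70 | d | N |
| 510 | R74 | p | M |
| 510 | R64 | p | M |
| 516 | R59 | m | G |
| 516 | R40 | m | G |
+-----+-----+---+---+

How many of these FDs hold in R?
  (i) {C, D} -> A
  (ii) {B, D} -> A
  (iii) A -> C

(i) {C, D} -> A: every LHS value maps to a single RHS value — holds.
(ii) {B, D} -> A: every LHS value maps to a single RHS value — holds.
(iii) A -> C: every LHS value maps to a single RHS value — holds.
3 of the 3 dependencies hold.

3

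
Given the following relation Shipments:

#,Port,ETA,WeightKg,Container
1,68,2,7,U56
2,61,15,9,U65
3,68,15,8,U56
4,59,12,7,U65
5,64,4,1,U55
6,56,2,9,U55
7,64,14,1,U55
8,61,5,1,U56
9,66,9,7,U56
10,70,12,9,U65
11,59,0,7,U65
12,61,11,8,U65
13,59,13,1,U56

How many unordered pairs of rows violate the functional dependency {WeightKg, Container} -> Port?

(WeightKg=7, Container=U56): violating pairs (1,9) — 1 pair.
(WeightKg=9, Container=U65): violating pairs (2,10) — 1 pair.
(WeightKg=7, Container=U65): all 2 rows agree on Port — 0 pairs.
(WeightKg=1, Container=U55): all 2 rows agree on Port — 0 pairs.
(WeightKg=1, Container=U56): violating pairs (8,13) — 1 pair.

3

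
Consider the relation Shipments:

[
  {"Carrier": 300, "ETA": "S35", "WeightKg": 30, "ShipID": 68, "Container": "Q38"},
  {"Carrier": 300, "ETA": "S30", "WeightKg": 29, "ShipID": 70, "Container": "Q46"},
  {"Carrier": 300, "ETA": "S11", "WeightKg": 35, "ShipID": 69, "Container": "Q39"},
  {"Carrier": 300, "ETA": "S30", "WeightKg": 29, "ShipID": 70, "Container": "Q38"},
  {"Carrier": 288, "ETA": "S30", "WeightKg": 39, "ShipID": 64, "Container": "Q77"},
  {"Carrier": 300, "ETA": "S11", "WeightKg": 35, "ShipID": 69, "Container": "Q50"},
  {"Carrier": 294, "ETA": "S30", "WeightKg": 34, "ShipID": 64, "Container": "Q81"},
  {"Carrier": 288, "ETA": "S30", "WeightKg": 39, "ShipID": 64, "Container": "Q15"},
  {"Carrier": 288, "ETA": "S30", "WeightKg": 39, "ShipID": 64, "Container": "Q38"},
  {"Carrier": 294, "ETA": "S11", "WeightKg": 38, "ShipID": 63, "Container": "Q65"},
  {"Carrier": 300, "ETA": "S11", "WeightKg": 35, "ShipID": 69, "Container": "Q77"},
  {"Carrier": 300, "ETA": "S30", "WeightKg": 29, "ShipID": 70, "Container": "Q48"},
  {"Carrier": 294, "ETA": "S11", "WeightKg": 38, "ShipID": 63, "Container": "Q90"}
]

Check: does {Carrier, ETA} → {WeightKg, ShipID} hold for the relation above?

(Carrier=300, ETA=S35): 1 row → {WeightKg,ShipID} = (30, 68) ✓
(Carrier=300, ETA=S30): 3 rows → {WeightKg,ShipID} = (29, 70), (29, 70), (29, 70) ✓
(Carrier=300, ETA=S11): 3 rows → {WeightKg,ShipID} = (35, 69), (35, 69), (35, 69) ✓
(Carrier=288, ETA=S30): 3 rows → {WeightKg,ShipID} = (39, 64), (39, 64), (39, 64) ✓
(Carrier=294, ETA=S30): 1 row → {WeightKg,ShipID} = (34, 64) ✓
(Carrier=294, ETA=S11): 2 rows → {WeightKg,ShipID} = (38, 63), (38, 63) ✓
Every {Carrier, ETA} value is associated with a single {WeightKg, ShipID} value, so {Carrier, ETA} → {WeightKg, ShipID} holds.

Yes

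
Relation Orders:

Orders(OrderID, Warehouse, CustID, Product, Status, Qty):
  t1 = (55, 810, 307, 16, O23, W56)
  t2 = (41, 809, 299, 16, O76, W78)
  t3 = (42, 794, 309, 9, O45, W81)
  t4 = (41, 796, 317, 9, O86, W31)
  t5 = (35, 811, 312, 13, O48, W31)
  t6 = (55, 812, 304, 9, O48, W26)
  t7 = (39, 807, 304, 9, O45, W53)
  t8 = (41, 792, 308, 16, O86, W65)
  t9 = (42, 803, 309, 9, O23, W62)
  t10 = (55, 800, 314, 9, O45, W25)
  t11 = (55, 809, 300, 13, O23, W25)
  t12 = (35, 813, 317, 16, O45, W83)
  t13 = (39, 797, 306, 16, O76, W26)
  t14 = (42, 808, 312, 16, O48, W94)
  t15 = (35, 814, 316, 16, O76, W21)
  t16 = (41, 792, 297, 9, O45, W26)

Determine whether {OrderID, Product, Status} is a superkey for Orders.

All 16 rows have distinct {OrderID, Product, Status} values, so {OrderID, Product, Status} → (all attributes) holds and {OrderID, Product, Status} is a superkey.

Yes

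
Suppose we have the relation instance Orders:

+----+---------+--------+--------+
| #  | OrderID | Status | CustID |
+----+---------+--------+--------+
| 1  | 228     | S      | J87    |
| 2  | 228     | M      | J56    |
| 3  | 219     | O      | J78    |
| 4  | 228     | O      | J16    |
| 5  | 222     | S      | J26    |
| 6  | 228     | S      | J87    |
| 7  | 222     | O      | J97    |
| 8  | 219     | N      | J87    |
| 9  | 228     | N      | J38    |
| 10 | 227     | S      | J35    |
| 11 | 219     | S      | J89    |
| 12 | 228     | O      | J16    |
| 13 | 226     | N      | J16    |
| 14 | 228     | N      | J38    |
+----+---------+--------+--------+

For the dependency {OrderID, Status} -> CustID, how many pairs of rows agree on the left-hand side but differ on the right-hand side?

0

(OrderID=228, Status=S): all 2 rows agree on CustID — 0 pairs.
(OrderID=228, Status=O): all 2 rows agree on CustID — 0 pairs.
(OrderID=228, Status=N): all 2 rows agree on CustID — 0 pairs.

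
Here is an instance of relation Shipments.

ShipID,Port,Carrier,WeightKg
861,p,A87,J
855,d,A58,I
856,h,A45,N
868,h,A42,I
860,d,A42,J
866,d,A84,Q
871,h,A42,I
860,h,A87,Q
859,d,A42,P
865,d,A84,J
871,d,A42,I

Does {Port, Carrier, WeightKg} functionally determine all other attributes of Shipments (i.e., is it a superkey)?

Two distinct rows share (Port=h, Carrier=A42, WeightKg=I), so {Port, Carrier, WeightKg} does not determine every attribute — not a superkey.

No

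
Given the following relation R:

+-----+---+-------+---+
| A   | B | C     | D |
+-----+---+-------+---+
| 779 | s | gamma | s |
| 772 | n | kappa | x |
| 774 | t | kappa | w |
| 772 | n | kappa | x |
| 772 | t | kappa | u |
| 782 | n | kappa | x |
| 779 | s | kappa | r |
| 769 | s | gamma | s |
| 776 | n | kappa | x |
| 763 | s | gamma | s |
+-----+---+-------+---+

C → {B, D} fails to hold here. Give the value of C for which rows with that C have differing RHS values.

kappa

C=gamma: 3 rows → {B,D} = (s, s), (s, s), (s, s) ✓
C=kappa: 7 rows → {B,D} takes values {(n, x), (t, w), (t, u), (s, r)} — violation
The only C value with inconsistent RHS is C=kappa.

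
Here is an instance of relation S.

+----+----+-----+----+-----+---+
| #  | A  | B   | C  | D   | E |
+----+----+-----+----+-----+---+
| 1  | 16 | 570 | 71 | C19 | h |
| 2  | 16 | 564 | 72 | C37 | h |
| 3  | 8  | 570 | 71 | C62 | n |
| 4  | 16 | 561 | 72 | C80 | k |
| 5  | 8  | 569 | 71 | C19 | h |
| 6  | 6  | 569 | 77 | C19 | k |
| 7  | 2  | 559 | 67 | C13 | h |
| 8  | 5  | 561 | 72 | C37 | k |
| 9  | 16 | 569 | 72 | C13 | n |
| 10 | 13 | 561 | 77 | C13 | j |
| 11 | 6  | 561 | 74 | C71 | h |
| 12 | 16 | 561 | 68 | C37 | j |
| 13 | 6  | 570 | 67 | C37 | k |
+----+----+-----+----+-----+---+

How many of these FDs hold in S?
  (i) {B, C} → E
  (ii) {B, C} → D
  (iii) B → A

(i) {B, C} → E: (B=570, C=71): rows 1, 3 → E takes values {h, n} — violation — fails.
(ii) {B, C} → D: (B=570, C=71): rows 1, 3 → D takes values {C19, C62} — violation; (B=561, C=72): rows 4, 8 → D takes values {C80, C37} — violation — fails.
(iii) B → A: B=570: rows 1, 3, 13 → A takes values {16, 8, 6} — violation; B=561: rows 4, 8, 10, 11, 12 → A takes values {16, 5, 13, 6} — violation; B=569: rows 5, 6, 9 → A takes values {8, 6, 16} — violation — fails.
None of the 3 dependencies hold.

0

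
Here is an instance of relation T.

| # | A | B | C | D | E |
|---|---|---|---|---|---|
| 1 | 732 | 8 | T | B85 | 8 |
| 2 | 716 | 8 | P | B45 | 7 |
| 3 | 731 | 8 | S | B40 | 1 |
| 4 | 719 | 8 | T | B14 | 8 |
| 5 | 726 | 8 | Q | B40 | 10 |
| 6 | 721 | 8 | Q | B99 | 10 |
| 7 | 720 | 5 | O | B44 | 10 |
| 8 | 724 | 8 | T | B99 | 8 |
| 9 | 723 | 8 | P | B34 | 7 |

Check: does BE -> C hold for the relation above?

(B=8, E=8): rows 1, 4, 8 → C = T, T, T ✓
(B=8, E=7): rows 2, 9 → C = P, P ✓
(B=8, E=1): row 3 → C = S ✓
(B=8, E=10): rows 5, 6 → C = Q, Q ✓
(B=5, E=10): row 7 → C = O ✓
Every BE value is associated with a single C value, so BE -> C holds.

Yes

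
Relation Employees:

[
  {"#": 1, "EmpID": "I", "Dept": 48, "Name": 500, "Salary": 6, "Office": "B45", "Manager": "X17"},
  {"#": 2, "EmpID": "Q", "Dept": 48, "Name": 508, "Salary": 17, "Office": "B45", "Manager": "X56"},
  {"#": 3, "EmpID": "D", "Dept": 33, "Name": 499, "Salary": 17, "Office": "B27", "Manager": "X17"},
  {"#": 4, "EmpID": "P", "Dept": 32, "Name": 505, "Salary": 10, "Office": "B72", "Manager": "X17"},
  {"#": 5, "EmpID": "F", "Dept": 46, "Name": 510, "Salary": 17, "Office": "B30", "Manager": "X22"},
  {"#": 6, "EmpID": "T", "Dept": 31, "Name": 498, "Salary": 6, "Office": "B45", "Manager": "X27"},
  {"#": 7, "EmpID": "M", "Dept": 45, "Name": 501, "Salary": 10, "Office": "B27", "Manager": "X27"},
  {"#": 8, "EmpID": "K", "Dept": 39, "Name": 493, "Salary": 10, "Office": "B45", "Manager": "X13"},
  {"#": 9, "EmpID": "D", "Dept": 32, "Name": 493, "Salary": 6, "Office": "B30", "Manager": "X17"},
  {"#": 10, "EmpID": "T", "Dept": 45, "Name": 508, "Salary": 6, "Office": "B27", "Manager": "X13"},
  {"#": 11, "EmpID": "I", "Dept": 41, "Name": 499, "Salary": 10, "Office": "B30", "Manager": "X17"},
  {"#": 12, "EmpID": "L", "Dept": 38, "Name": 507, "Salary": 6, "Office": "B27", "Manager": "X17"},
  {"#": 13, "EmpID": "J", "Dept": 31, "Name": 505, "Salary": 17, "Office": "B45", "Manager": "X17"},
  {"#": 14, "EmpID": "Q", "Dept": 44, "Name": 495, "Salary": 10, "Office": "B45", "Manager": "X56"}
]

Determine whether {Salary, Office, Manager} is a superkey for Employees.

Yes

All 14 rows have distinct {Salary, Office, Manager} values, so {Salary, Office, Manager} → (all attributes) holds and {Salary, Office, Manager} is a superkey.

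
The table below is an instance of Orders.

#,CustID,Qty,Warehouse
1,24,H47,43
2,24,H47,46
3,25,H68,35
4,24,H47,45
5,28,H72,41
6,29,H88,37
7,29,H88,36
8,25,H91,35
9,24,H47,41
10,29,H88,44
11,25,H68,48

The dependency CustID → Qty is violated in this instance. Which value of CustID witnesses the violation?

CustID=24: rows 1, 2, 4, 9 → Qty = H47, H47, H47, H47 ✓
CustID=25: rows 3, 8, 11 → Qty takes values {H68, H91} — violation
CustID=28: row 5 → Qty = H72 ✓
CustID=29: rows 6, 7, 10 → Qty = H88, H88, H88 ✓
The only CustID value with inconsistent Qty is CustID=25.

25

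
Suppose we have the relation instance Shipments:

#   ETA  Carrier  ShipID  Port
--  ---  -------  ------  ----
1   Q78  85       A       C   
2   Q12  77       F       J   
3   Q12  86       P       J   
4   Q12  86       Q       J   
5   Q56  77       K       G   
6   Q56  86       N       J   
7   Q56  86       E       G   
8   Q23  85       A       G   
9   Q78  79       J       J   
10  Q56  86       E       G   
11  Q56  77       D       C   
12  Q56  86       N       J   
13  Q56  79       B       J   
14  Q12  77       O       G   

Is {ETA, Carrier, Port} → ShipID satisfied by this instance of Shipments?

(ETA=Q78, Carrier=85, Port=C): row 1 → ShipID = A ✓
(ETA=Q12, Carrier=77, Port=J): row 2 → ShipID = F ✓
(ETA=Q12, Carrier=86, Port=J): rows 3, 4 → ShipID takes values {P, Q} — violation
(ETA=Q56, Carrier=77, Port=G): row 5 → ShipID = K ✓
(ETA=Q56, Carrier=86, Port=J): rows 6, 12 → ShipID = N, N ✓
(ETA=Q56, Carrier=86, Port=G): rows 7, 10 → ShipID = E, E ✓
(ETA=Q23, Carrier=85, Port=G): row 8 → ShipID = A ✓
(ETA=Q78, Carrier=79, Port=J): row 9 → ShipID = J ✓
(ETA=Q56, Carrier=77, Port=C): row 11 → ShipID = D ✓
(ETA=Q56, Carrier=79, Port=J): row 13 → ShipID = B ✓
(ETA=Q12, Carrier=77, Port=G): row 14 → ShipID = O ✓
Two rows agree on {ETA, Carrier, Port} but differ on ShipID, so {ETA, Carrier, Port} → ShipID does not hold.

No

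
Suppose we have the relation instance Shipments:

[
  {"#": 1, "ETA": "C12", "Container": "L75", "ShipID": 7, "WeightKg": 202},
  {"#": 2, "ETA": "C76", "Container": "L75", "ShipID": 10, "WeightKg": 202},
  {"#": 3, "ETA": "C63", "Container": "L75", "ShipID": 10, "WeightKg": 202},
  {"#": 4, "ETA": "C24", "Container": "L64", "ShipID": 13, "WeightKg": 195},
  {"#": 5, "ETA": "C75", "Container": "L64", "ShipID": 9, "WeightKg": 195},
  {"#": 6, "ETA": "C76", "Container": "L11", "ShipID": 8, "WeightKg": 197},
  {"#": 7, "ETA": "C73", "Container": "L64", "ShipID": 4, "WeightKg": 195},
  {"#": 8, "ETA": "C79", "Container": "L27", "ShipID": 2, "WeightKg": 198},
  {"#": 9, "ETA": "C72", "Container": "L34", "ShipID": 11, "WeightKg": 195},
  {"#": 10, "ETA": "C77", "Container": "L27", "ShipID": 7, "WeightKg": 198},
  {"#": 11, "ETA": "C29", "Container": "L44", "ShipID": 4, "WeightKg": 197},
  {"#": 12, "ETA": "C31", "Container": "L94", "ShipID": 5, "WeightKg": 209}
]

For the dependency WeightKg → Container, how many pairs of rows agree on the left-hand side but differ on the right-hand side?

4

WeightKg=202: all 3 rows agree on Container — 0 pairs.
WeightKg=195: violating pairs (4,9), (5,9), (7,9) — 3 pairs.
WeightKg=197: violating pairs (6,11) — 1 pair.
WeightKg=198: all 2 rows agree on Container — 0 pairs.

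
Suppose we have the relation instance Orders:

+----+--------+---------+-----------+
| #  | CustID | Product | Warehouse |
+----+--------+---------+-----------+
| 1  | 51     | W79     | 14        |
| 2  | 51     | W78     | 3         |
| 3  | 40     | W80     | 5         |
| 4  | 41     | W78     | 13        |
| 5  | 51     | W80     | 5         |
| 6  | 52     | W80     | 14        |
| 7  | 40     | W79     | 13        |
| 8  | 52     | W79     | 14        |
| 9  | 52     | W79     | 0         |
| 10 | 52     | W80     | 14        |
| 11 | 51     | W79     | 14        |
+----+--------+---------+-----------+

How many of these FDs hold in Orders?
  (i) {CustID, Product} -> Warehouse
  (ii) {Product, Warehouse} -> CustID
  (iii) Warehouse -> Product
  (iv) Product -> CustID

(i) {CustID, Product} -> Warehouse: (CustID=52, Product=W79): rows 8, 9 → Warehouse takes values {14, 0} — violation — fails.
(ii) {Product, Warehouse} -> CustID: (Product=W79, Warehouse=14): rows 1, 8, 11 → CustID takes values {51, 52} — violation; (Product=W80, Warehouse=5): rows 3, 5 → CustID takes values {40, 51} — violation — fails.
(iii) Warehouse -> Product: Warehouse=14: rows 1, 6, 8, 10, 11 → Product takes values {W79, W80} — violation; Warehouse=13: rows 4, 7 → Product takes values {W78, W79} — violation — fails.
(iv) Product -> CustID: Product=W79: rows 1, 7, 8, 9, 11 → CustID takes values {51, 40, 52} — violation; Product=W78: rows 2, 4 → CustID takes values {51, 41} — violation; Product=W80: rows 3, 5, 6, 10 → CustID takes values {40, 51, 52} — violation — fails.
None of the 4 dependencies hold.

0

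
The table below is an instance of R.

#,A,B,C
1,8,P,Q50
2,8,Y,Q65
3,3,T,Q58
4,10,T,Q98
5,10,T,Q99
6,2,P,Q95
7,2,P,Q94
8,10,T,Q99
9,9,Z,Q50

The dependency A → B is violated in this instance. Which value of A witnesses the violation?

A=8: rows 1, 2 → B takes values {P, Y} — violation
A=3: row 3 → B = T ✓
A=10: rows 4, 5, 8 → B = T, T, T ✓
A=2: rows 6, 7 → B = P, P ✓
A=9: row 9 → B = Z ✓
The only A value with inconsistent B is A=8.

8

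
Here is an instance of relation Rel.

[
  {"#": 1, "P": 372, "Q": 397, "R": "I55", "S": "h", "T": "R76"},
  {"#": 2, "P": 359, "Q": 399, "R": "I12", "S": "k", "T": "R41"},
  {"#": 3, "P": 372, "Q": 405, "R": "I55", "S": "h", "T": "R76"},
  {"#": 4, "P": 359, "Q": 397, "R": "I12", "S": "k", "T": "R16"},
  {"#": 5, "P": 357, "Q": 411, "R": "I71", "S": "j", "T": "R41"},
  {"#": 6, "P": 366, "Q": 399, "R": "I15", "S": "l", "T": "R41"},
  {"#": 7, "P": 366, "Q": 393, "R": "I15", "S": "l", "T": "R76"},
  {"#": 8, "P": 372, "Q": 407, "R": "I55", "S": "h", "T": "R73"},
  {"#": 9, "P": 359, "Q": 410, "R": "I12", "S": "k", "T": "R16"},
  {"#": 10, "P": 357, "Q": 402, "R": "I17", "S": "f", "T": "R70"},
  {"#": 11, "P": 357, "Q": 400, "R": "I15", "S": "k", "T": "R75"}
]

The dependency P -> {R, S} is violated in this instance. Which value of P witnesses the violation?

357

P=372: rows 1, 3, 8 → {R,S} = (I55, h), (I55, h), (I55, h) ✓
P=359: rows 2, 4, 9 → {R,S} = (I12, k), (I12, k), (I12, k) ✓
P=357: rows 5, 10, 11 → {R,S} takes values {(I71, j), (I17, f), (I15, k)} — violation
P=366: rows 6, 7 → {R,S} = (I15, l), (I15, l) ✓
The only P value with inconsistent RHS is P=357.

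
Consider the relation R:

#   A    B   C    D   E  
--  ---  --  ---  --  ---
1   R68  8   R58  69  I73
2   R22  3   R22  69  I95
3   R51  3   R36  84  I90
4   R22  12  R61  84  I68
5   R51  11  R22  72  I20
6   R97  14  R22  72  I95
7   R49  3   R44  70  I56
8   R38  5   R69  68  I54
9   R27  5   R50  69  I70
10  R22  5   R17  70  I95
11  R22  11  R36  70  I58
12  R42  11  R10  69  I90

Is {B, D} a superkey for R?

Yes

All 12 rows have distinct {B, D} values, so {B, D} → (all attributes) holds and {B, D} is a superkey.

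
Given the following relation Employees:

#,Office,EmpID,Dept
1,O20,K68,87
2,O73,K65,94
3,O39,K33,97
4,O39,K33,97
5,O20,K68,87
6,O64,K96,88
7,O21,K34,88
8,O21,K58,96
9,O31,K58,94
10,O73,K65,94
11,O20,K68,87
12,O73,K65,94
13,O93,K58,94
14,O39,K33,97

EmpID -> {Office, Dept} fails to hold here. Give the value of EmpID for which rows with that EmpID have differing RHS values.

EmpID=K68: rows 1, 5, 11 → {Office,Dept} = (O20, 87), (O20, 87), (O20, 87) ✓
EmpID=K65: rows 2, 10, 12 → {Office,Dept} = (O73, 94), (O73, 94), (O73, 94) ✓
EmpID=K33: rows 3, 4, 14 → {Office,Dept} = (O39, 97), (O39, 97), (O39, 97) ✓
EmpID=K96: row 6 → {Office,Dept} = (O64, 88) ✓
EmpID=K34: row 7 → {Office,Dept} = (O21, 88) ✓
EmpID=K58: rows 8, 9, 13 → {Office,Dept} takes values {(O21, 96), (O31, 94), (O93, 94)} — violation
The only EmpID value with inconsistent RHS is EmpID=K58.

K58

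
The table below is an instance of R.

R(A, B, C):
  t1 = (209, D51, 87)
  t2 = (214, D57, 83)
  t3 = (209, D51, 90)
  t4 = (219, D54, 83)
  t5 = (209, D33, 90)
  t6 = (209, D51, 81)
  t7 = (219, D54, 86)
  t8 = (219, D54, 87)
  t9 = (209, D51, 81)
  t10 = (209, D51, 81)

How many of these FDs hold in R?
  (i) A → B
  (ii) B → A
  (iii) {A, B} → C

1

(i) A → B: A=209: rows 1, 3, 5, 6, 9, 10 → B takes values {D51, D33} — violation — fails.
(ii) B → A: every LHS value maps to a single RHS value — holds.
(iii) {A, B} → C: (A=209, B=D51): rows 1, 3, 6, 9, 10 → C takes values {87, 90, 81} — violation; (A=219, B=D54): rows 4, 7, 8 → C takes values {83, 86, 87} — violation — fails.
1 of the 3 dependencies holds.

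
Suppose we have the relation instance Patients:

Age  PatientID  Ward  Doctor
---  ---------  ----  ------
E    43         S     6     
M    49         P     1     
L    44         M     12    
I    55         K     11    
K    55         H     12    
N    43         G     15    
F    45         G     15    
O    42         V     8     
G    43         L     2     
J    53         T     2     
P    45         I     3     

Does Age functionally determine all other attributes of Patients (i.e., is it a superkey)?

All 11 rows have distinct Age values, so Age → (all attributes) holds and Age is a superkey.

Yes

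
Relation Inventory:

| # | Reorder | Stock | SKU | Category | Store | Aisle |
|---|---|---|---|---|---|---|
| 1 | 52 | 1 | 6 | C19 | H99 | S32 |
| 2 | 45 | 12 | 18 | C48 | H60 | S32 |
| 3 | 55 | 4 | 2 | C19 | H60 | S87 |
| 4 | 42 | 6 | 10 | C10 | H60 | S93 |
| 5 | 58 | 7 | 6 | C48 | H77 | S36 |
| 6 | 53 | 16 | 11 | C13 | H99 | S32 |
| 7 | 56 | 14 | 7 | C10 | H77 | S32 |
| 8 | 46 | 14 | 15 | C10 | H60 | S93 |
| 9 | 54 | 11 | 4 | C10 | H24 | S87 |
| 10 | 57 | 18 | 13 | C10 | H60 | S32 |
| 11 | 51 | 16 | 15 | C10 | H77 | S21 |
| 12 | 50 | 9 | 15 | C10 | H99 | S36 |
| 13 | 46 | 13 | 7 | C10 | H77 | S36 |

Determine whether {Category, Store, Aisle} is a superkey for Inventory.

No

Rows 4 and 8 have the same {Category, Store, Aisle} value (Category=C10, Store=H60, Aisle=S93) but are distinct tuples, so {Category, Store, Aisle} does not determine every attribute — not a superkey.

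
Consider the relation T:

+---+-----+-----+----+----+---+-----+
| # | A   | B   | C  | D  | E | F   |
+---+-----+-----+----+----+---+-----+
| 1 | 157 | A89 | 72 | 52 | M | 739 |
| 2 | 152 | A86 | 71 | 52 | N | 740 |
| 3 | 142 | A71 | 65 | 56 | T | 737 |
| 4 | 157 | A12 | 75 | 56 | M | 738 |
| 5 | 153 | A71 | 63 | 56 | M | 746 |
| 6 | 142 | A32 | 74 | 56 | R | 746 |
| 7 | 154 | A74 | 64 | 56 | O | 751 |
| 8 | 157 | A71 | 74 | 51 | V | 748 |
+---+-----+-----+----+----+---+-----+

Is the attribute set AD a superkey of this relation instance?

No

Rows 3 and 6 have the same AD value (A=142, D=56) but are distinct tuples, so AD does not determine every attribute — not a superkey.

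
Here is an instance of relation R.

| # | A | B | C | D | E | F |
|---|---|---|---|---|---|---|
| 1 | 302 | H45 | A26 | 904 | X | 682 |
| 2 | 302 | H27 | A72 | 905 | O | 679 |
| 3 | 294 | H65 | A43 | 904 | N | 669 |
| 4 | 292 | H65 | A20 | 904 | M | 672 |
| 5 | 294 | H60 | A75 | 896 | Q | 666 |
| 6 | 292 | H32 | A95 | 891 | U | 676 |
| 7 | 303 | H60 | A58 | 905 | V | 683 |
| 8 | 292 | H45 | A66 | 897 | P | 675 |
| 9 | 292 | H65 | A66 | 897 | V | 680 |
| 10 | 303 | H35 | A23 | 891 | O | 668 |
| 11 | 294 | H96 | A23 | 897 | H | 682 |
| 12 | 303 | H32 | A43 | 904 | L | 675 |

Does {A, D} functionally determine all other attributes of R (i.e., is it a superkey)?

Rows 8 and 9 have the same {A, D} value (A=292, D=897) but are distinct tuples, so {A, D} does not determine every attribute — not a superkey.

No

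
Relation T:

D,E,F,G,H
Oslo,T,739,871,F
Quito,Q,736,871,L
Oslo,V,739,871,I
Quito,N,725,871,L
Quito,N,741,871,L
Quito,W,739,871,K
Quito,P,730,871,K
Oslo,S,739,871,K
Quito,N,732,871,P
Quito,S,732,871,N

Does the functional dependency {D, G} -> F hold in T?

(D=Oslo, G=871): 3 rows → F = 739, 739, 739 ✓
(D=Quito, G=871): 7 rows → F takes values {736, 725, 741, 739, 730, 732} — violation
Two rows agree on {D, G} but differ on F, so {D, G} -> F does not hold.

No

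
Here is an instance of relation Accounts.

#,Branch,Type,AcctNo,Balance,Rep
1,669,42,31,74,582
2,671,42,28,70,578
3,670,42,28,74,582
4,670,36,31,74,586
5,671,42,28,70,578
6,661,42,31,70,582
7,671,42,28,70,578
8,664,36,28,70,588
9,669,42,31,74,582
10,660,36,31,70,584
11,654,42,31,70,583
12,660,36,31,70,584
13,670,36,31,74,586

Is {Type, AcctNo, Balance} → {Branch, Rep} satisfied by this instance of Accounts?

(Type=42, AcctNo=31, Balance=74): rows 1, 9 → {Branch,Rep} = (669, 582), (669, 582) ✓
(Type=42, AcctNo=28, Balance=70): rows 2, 5, 7 → {Branch,Rep} = (671, 578), (671, 578), (671, 578) ✓
(Type=42, AcctNo=28, Balance=74): row 3 → {Branch,Rep} = (670, 582) ✓
(Type=36, AcctNo=31, Balance=74): rows 4, 13 → {Branch,Rep} = (670, 586), (670, 586) ✓
(Type=42, AcctNo=31, Balance=70): rows 6, 11 → {Branch,Rep} takes values {(661, 582), (654, 583)} — violation
(Type=36, AcctNo=28, Balance=70): row 8 → {Branch,Rep} = (664, 588) ✓
(Type=36, AcctNo=31, Balance=70): rows 10, 12 → {Branch,Rep} = (660, 584), (660, 584) ✓
Two rows agree on {Type, AcctNo, Balance} but differ on {Branch, Rep}, so {Type, AcctNo, Balance} → {Branch, Rep} does not hold.

No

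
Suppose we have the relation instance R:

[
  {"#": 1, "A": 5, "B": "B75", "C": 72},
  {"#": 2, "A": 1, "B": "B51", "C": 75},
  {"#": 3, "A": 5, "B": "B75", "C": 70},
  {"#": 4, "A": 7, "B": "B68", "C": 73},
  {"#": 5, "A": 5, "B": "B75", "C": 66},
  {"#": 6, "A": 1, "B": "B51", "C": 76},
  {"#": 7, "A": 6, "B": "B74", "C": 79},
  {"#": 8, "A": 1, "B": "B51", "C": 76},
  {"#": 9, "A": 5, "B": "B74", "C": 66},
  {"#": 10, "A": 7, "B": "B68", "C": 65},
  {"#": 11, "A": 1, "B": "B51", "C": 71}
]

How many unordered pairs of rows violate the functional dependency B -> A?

B=B75: all 3 rows agree on A — 0 pairs.
B=B51: all 4 rows agree on A — 0 pairs.
B=B68: all 2 rows agree on A — 0 pairs.
B=B74: violating pairs (7,9) — 1 pair.

1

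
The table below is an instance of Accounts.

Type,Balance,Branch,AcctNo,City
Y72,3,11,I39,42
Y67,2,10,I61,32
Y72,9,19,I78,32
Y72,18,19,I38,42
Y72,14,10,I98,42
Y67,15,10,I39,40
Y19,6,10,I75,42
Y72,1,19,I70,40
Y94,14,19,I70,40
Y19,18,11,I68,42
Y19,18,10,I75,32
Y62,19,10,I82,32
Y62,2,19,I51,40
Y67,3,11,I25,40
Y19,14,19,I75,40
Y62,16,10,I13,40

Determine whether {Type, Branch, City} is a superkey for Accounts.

All 16 rows have distinct {Type, Branch, City} values, so {Type, Branch, City} → (all attributes) holds and {Type, Branch, City} is a superkey.

Yes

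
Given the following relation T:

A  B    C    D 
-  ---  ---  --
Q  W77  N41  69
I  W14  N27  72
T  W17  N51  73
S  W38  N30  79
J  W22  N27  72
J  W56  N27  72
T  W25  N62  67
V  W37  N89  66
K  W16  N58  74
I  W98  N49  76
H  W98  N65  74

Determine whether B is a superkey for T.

Two distinct rows share B=W98, so B does not determine every attribute — not a superkey.

No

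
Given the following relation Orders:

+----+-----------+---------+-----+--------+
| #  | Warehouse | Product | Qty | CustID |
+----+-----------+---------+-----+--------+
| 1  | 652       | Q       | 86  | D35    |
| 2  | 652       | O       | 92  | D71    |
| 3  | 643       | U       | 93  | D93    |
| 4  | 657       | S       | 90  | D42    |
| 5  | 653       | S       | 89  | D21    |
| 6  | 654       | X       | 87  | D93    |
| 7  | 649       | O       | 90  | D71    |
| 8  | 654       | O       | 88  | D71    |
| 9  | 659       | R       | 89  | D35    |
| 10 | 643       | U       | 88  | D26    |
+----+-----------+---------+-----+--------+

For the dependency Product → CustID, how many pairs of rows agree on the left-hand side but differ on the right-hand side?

2

Product=O: all 3 rows agree on CustID — 0 pairs.
Product=U: violating pairs (3,10) — 1 pair.
Product=S: violating pairs (4,5) — 1 pair.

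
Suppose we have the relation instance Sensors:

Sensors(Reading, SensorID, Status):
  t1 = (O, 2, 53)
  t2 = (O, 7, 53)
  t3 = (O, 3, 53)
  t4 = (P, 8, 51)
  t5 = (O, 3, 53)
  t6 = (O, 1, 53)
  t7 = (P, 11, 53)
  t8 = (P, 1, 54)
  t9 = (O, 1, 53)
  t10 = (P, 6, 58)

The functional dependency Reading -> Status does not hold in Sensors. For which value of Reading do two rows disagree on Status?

P

Reading=O: rows 1, 2, 3, 5, 6, 9 → Status = 53, 53, 53, 53, 53, 53 ✓
Reading=P: rows 4, 7, 8, 10 → Status takes values {51, 53, 54, 58} — violation
The only Reading value with inconsistent Status is Reading=P.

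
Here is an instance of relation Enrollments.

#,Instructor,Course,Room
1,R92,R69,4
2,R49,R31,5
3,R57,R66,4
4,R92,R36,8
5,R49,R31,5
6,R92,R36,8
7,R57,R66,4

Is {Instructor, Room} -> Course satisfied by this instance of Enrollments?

(Instructor=R92, Room=4): row 1 → Course = R69 ✓
(Instructor=R49, Room=5): rows 2, 5 → Course = R31, R31 ✓
(Instructor=R57, Room=4): rows 3, 7 → Course = R66, R66 ✓
(Instructor=R92, Room=8): rows 4, 6 → Course = R36, R36 ✓
Every {Instructor, Room} value is associated with a single Course value, so {Instructor, Room} -> Course holds.

Yes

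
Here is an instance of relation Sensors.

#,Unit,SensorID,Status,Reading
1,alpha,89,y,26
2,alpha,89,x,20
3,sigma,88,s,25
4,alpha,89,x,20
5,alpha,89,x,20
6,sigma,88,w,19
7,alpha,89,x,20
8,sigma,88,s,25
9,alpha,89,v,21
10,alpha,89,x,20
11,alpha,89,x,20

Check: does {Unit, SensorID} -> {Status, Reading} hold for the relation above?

No

(Unit=alpha, SensorID=89): rows 1, 2, 4, 5, 7, 9, 10, 11 → {Status,Reading} takes values {(y, 26), (x, 20), (v, 21)} — violation
(Unit=sigma, SensorID=88): rows 3, 6, 8 → {Status,Reading} takes values {(s, 25), (w, 19)} — violation
Two rows agree on {Unit, SensorID} but differ on {Status, Reading}, so {Unit, SensorID} -> {Status, Reading} does not hold.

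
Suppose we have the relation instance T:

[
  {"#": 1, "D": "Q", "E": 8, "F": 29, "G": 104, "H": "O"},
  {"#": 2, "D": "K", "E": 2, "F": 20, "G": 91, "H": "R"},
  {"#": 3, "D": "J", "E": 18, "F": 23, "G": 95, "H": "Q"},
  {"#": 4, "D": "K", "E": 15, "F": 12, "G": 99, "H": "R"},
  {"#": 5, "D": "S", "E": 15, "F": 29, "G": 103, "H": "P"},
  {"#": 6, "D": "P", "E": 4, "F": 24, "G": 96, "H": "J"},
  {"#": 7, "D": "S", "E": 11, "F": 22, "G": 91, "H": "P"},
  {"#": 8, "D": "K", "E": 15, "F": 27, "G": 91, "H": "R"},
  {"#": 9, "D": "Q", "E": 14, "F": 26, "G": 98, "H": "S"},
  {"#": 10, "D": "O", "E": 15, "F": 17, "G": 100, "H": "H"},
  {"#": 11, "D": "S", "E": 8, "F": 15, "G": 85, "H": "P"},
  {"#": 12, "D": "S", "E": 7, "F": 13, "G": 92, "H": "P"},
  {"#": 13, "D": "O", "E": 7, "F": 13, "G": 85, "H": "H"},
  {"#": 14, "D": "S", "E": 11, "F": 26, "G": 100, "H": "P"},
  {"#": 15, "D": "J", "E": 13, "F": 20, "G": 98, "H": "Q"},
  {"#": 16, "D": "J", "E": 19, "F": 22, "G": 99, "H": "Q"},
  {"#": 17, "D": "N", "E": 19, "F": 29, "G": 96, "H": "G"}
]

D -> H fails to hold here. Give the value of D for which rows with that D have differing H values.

D=Q: rows 1, 9 → H takes values {O, S} — violation
D=K: rows 2, 4, 8 → H = R, R, R ✓
D=J: rows 3, 15, 16 → H = Q, Q, Q ✓
D=S: rows 5, 7, 11, 12, 14 → H = P, P, P, P, P ✓
D=P: row 6 → H = J ✓
D=O: rows 10, 13 → H = H, H ✓
D=N: row 17 → H = G ✓
The only D value with inconsistent H is D=Q.

Q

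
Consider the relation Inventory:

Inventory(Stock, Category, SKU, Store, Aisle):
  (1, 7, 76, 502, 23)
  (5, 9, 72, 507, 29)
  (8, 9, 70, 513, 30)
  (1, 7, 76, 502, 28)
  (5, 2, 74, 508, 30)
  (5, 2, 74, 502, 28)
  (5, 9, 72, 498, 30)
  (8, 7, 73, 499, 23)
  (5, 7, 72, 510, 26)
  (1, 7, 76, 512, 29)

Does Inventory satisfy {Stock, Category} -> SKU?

Yes

(Stock=1, Category=7): 3 rows → SKU = 76, 76, 76 ✓
(Stock=5, Category=9): 2 rows → SKU = 72, 72 ✓
(Stock=8, Category=9): 1 row → SKU = 70 ✓
(Stock=5, Category=2): 2 rows → SKU = 74, 74 ✓
(Stock=8, Category=7): 1 row → SKU = 73 ✓
(Stock=5, Category=7): 1 row → SKU = 72 ✓
Every {Stock, Category} value is associated with a single SKU value, so {Stock, Category} -> SKU holds.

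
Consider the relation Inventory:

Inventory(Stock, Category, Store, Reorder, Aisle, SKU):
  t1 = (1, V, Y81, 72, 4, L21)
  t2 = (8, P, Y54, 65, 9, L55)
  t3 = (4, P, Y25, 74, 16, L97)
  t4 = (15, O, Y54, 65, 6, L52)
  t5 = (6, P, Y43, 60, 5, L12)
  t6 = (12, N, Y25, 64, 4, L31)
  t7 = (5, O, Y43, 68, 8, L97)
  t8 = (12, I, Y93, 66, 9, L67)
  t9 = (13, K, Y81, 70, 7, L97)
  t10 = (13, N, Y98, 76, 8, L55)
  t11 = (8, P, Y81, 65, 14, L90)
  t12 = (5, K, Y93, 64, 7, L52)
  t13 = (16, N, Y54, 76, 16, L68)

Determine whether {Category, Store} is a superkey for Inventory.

All 13 rows have distinct {Category, Store} values, so {Category, Store} → (all attributes) holds and {Category, Store} is a superkey.

Yes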